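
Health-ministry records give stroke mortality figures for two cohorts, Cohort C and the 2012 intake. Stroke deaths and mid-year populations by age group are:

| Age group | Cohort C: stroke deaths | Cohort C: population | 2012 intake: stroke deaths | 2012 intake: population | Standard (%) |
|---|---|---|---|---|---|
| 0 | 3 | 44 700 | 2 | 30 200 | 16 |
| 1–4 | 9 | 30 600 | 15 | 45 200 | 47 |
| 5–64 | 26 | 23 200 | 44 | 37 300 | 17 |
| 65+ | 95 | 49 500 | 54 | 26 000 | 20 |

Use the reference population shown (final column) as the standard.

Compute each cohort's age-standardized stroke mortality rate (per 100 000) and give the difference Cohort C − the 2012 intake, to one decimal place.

-5.9

Age-specific rates per 100 000 for Cohort C: 6.71, 29.41, 112.07, 191.92.
For the 2012 intake: 6.62, 33.19, 117.96, 207.69.
Standard weights: 0.16, 0.47, 0.17, 0.20.
Cohort C: 0.1600×6.71 + 0.4700×29.41 + 0.1700×112.07 + 0.2000×191.92 = 72.3329 per 100 000.
The 2012 intake: 0.1600×6.62 + 0.4700×33.19 + 0.1700×117.96 + 0.2000×207.69 = 78.2490 per 100 000.
Difference = 72.3329 − 78.2490 = -5.9161.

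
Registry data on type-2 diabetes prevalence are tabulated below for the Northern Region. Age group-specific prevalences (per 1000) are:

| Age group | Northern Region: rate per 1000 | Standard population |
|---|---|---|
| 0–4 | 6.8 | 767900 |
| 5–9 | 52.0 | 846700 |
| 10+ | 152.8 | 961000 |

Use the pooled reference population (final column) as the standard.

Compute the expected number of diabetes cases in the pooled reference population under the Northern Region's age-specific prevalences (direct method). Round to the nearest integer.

196091

Expected diabetes cases = Σ (standard pop × age-specific rate ÷ 1000)
= 767900×6.8/1000 + 846700×52.0/1000 + 961000×152.8/1000
= 5221.72 + 44028.40 + 146840.80 = 196090.92.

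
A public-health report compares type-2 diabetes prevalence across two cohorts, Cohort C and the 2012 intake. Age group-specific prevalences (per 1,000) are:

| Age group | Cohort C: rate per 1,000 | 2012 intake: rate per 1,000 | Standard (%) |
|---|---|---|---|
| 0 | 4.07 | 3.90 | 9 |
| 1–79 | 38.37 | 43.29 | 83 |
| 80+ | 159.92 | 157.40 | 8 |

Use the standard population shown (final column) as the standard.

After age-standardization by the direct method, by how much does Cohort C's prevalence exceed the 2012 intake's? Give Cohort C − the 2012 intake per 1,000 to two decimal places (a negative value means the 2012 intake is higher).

Standard weights: 0.09, 0.83, 0.08.
Cohort C: 0.0900×4.07 + 0.8300×38.37 + 0.0800×159.92 = 45.0070 per 1,000.
The 2012 intake: 0.0900×3.90 + 0.8300×43.29 + 0.0800×157.40 = 48.8737 per 1,000.
Difference = 45.0070 − 48.8737 = -3.8667.

-3.87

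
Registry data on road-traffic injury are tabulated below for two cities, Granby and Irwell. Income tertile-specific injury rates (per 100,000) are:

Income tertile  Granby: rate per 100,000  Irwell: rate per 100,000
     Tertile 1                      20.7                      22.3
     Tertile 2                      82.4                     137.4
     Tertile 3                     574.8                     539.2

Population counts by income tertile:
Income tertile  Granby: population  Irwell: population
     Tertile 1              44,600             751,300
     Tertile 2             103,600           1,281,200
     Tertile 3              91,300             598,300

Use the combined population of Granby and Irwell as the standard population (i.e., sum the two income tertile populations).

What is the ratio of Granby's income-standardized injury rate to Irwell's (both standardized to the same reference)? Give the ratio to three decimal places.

Combined standard total = 2,870,300; weights = 0.2773, 0.4825, 0.2403.
Granby: 0.2773×20.7 + 0.4825×82.4 + 0.2403×574.8 = 183.5922 per 100,000.
Irwell: 0.2773×22.3 + 0.4825×137.4 + 0.2403×539.2 = 202.0181 per 100,000.
Ratio = 183.5922 ÷ 202.0181 = 0.90879.

0.909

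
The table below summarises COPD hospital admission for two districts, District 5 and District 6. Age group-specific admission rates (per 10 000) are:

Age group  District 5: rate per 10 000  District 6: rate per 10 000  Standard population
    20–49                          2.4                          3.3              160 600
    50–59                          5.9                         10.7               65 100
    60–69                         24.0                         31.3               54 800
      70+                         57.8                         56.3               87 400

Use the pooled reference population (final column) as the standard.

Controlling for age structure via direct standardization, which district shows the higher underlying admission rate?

District 6

Standard total = 367 900; weights = 0.4365, 0.1770, 0.1490, 0.2376.
District 5: 0.4365×2.4 + 0.1770×5.9 + 0.1490×24.0 + 0.2376×57.8 = 19.3978 per 10 000.
District 6: 0.4365×3.3 + 0.1770×10.7 + 0.1490×31.3 + 0.2376×56.3 = 21.3711 per 10 000.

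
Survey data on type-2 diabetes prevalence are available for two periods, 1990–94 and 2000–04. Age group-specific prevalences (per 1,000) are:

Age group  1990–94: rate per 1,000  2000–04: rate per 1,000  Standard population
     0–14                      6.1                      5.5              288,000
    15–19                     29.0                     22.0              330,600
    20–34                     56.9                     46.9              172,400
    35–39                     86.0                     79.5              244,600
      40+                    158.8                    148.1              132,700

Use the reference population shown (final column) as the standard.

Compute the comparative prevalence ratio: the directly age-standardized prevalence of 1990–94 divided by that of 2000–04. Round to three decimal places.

1.129

Standard total = 1,168,300; weights = 0.2465, 0.2830, 0.1476, 0.2094, 0.1136.
1990–94: 0.2465×6.1 + 0.2830×29.0 + 0.1476×56.9 + 0.2094×86.0 + 0.1136×158.8 = 54.1489 per 1,000.
2000–04: 0.2465×5.5 + 0.2830×22.0 + 0.1476×46.9 + 0.2094×79.5 + 0.1136×148.1 = 47.9683 per 1,000.
Ratio = 54.1489 ÷ 47.9683 = 1.12885.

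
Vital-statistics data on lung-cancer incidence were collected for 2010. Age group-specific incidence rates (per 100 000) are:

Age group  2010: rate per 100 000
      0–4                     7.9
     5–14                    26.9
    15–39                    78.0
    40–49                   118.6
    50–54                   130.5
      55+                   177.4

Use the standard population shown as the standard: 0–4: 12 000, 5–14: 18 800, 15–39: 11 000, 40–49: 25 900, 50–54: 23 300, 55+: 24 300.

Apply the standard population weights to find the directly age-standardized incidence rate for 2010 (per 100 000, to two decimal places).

Standard total = 115 300; weights = 0.1041, 0.1631, 0.0954, 0.2246, 0.2021, 0.2108.
Standardized rate: 0.1041×7.9 + 0.1631×26.9 + 0.0954×78.0 + 0.2246×118.6 + 0.2021×130.5 + 0.2108×177.4 = 103.0506 per 100 000.

103.05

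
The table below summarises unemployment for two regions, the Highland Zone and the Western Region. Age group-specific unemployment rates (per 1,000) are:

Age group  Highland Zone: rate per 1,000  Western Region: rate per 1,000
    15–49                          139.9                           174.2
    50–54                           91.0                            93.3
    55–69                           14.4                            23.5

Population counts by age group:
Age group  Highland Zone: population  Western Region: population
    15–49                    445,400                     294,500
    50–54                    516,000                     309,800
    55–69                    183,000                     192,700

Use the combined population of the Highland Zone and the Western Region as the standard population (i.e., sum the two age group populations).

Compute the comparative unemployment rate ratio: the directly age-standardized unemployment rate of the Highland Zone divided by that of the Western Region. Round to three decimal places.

0.857

Combined standard total = 1,941,400; weights = 0.3811, 0.4254, 0.1935.
The Highland Zone: 0.3811×139.9 + 0.4254×91.0 + 0.1935×14.4 = 94.8130 per 1,000.
The Western Region: 0.3811×174.2 + 0.4254×93.3 + 0.1935×23.5 = 110.6246 per 1,000.
Ratio = 94.8130 ÷ 110.6246 = 0.85707.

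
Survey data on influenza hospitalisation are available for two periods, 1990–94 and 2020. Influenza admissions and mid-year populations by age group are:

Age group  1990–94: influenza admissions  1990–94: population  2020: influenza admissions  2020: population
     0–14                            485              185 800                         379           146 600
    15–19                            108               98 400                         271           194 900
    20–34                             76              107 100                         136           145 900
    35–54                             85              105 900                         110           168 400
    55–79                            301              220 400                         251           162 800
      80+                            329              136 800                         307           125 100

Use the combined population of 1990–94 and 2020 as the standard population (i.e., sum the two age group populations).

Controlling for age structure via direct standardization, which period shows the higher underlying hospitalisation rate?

2020

Age-specific rates per 100 000 for 1990–94: 261.03, 109.76, 70.96, 80.26, 136.57, 240.50.
For 2020: 258.53, 139.05, 93.21, 65.32, 154.18, 245.40.
Combined standard total = 1 798 100; weights = 0.1849, 0.1631, 0.1407, 0.1525, 0.2131, 0.1457.
1990–94: 0.1849×261.03 + 0.1631×109.76 + 0.1407×70.96 + 0.1525×80.26 + 0.2131×136.57 + 0.1457×240.50 = 152.5213 per 100 000.
2020: 0.1849×258.53 + 0.1631×139.05 + 0.1407×93.21 + 0.1525×65.32 + 0.2131×154.18 + 0.1457×245.40 = 162.1539 per 100 000.
The crude rates (161.99 vs 154.07) would put 1990–94 higher, but that reflects its age composition; once standardized to a common age structure, 2020 has the higher underlying rate.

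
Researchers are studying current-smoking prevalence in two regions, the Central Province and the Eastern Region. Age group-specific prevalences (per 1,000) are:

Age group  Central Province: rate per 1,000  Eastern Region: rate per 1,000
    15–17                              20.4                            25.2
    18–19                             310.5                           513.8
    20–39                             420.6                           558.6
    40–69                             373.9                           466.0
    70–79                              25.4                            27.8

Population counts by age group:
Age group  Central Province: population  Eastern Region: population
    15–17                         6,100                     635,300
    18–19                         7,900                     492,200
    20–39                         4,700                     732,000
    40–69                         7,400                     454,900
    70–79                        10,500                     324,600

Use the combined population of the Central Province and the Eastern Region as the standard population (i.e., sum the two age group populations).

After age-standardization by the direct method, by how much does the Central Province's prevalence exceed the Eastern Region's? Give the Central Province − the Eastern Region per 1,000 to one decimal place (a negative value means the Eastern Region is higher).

Combined standard total = 2,675,600; weights = 0.2397, 0.1869, 0.2753, 0.1728, 0.1252.
The Central Province: 0.2397×20.4 + 0.1869×310.5 + 0.2753×420.6 + 0.1728×373.9 + 0.1252×25.4 = 246.5193 per 1,000.
The Eastern Region: 0.2397×25.2 + 0.1869×513.8 + 0.2753×558.6 + 0.1728×466.0 + 0.1252×27.8 = 339.8800 per 1,000.
Difference = 246.5193 − 339.8800 = -93.3606.

-93.4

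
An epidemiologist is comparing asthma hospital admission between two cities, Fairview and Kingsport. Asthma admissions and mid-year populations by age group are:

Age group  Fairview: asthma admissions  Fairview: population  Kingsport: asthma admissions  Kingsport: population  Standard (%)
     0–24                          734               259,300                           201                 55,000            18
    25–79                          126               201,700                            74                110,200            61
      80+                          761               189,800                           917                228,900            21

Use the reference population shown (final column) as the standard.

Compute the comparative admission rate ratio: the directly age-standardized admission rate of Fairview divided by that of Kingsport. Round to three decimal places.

Age-specific rates per 10,000 for Fairview: 28.31, 6.25, 40.09.
For Kingsport: 36.55, 6.72, 40.06.
Standard weights: 0.18, 0.61, 0.21.
Fairview: 0.1800×28.31 + 0.6100×6.25 + 0.2100×40.09 = 17.3258 per 10,000.
Kingsport: 0.1800×36.55 + 0.6100×6.72 + 0.2100×40.06 = 19.0872 per 10,000.
Ratio = 17.3258 ÷ 19.0872 = 0.90772.

0.908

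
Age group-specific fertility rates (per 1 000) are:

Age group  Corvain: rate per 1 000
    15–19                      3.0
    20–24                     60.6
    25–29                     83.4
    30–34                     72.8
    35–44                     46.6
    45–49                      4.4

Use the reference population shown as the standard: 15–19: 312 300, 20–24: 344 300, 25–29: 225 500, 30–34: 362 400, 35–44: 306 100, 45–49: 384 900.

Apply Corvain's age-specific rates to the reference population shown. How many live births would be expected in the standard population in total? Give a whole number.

82949

Expected live births = Σ (standard pop × age-specific rate ÷ 1 000)
= 312 300×3.0/1 000 + 344 300×60.6/1 000 + 225 500×83.4/1 000 + 362 400×72.8/1 000 + 306 100×46.6/1 000 + 384 900×4.4/1 000
= 936.90 + 20864.58 + 18806.70 + 26382.72 + 14264.26 + 1693.56 = 82948.72.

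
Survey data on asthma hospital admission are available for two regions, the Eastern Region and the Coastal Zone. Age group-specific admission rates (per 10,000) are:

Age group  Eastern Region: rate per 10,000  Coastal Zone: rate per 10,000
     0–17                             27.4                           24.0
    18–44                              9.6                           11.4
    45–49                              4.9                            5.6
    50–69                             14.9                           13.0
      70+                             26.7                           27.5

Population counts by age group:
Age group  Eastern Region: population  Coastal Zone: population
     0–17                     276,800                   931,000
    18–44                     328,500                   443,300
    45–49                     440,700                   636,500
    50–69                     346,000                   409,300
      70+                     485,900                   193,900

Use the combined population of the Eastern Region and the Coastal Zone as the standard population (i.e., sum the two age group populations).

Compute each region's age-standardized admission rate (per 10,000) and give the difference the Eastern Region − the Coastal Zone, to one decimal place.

Combined standard total = 4,491,900; weights = 0.2689, 0.1718, 0.2398, 0.1681, 0.1513.
The Eastern Region: 0.2689×27.4 + 0.1718×9.6 + 0.2398×4.9 + 0.1681×14.9 + 0.1513×26.7 = 16.7381 per 10,000.
The Coastal Zone: 0.2689×24.0 + 0.1718×11.4 + 0.2398×5.6 + 0.1681×13.0 + 0.1513×27.5 = 16.1026 per 10,000.
Difference = 16.7381 − 16.1026 = 0.6355.

0.6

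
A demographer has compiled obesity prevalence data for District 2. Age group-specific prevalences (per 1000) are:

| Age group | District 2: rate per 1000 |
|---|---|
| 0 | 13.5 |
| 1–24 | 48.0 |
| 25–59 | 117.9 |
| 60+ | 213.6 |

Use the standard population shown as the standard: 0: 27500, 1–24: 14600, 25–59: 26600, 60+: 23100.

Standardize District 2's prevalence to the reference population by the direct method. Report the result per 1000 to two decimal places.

99.59

Standard total = 91800; weights = 0.2996, 0.1590, 0.2898, 0.2516.
Standardized rate: 0.2996×13.5 + 0.1590×48.0 + 0.2898×117.9 + 0.2516×213.6 = 99.5899 per 1000.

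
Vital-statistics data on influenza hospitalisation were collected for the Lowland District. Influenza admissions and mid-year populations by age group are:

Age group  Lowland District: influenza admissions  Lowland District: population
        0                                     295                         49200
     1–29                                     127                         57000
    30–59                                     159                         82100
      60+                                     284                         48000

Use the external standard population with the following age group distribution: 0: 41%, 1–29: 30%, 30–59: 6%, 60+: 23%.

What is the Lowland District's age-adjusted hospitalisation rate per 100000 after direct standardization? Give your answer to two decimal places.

460.38

Age-specific rates per 100000 for the Lowland District: 599.59, 222.81, 193.67, 591.67.
Standard weights: 0.41, 0.30, 0.06, 0.23.
Standardized rate: 0.4100×599.59 + 0.3000×222.81 + 0.0600×193.67 + 0.2300×591.67 = 460.3787 per 100000.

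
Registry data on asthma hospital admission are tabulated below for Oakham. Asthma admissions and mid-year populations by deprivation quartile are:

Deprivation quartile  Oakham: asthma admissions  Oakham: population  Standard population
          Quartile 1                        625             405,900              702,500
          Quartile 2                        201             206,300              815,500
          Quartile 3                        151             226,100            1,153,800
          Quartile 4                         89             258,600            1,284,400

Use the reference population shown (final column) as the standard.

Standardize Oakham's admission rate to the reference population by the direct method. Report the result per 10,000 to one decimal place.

7.8

Deprivation-specific rates per 10,000 for Oakham: 15.40, 9.74, 6.68, 3.44.
Standard total = 3,956,200; weights = 0.1776, 0.2061, 0.2916, 0.3247.
Standardized rate: 0.1776×15.40 + 0.2061×9.74 + 0.2916×6.68 + 0.3247×3.44 = 7.8076 per 10,000.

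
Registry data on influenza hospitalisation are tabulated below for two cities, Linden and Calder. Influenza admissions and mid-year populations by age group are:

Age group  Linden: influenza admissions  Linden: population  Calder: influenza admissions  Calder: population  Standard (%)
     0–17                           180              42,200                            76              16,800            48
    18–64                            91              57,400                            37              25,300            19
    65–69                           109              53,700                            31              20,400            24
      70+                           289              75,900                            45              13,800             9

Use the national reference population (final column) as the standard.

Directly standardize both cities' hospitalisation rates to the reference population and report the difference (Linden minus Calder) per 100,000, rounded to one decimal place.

7.1

Age-specific rates per 100,000 for Linden: 426.54, 158.54, 202.98, 380.76.
For Calder: 452.38, 146.25, 151.96, 326.09.
Standard weights: 0.48, 0.19, 0.24, 0.09.
Linden: 0.4800×426.54 + 0.1900×158.54 + 0.2400×202.98 + 0.0900×380.76 = 317.8451 per 100,000.
Calder: 0.4800×452.38 + 0.1900×146.25 + 0.2400×151.96 + 0.0900×326.09 = 310.7478 per 100,000.
Difference = 317.8451 − 310.7478 = 7.0973.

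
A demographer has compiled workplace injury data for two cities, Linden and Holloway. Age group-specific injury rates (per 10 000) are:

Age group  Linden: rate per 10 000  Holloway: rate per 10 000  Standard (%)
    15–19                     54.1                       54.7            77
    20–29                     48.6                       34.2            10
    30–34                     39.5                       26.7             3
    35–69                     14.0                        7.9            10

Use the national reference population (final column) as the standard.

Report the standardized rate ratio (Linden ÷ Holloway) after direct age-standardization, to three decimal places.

Standard weights: 0.77, 0.10, 0.03, 0.10.
Linden: 0.7700×54.1 + 0.1000×48.6 + 0.0300×39.5 + 0.1000×14.0 = 49.1020 per 10 000.
Holloway: 0.7700×54.7 + 0.1000×34.2 + 0.0300×26.7 + 0.1000×7.9 = 47.1300 per 10 000.
Ratio = 49.1020 ÷ 47.1300 = 1.04184.

1.042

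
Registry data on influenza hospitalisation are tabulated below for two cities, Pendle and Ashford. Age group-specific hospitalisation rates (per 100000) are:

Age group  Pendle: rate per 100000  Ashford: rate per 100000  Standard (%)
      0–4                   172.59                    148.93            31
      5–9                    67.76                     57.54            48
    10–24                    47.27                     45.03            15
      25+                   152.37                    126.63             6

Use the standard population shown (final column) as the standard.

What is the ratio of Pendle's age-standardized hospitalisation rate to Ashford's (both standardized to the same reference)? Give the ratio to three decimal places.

Standard weights: 0.31, 0.48, 0.15, 0.06.
Pendle: 0.3100×172.59 + 0.4800×67.76 + 0.1500×47.27 + 0.0600×152.37 = 102.2604 per 100000.
Ashford: 0.3100×148.93 + 0.4800×57.54 + 0.1500×45.03 + 0.0600×126.63 = 88.1398 per 100000.
Ratio = 102.2604 ÷ 88.1398 = 1.16021.

1.160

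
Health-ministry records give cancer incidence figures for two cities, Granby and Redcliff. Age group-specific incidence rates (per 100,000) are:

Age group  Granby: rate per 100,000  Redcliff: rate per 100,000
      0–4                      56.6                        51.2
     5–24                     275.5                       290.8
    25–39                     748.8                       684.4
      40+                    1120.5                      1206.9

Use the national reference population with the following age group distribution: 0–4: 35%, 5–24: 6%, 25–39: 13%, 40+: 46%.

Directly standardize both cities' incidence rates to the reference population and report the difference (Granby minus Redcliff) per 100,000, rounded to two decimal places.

Standard weights: 0.35, 0.06, 0.13, 0.46.
Granby: 0.3500×56.6 + 0.0600×275.5 + 0.1300×748.8 + 0.4600×1120.5 = 649.1140 per 100,000.
Redcliff: 0.3500×51.2 + 0.0600×290.8 + 0.1300×684.4 + 0.4600×1206.9 = 679.5140 per 100,000.
Difference = 649.1140 − 679.5140 = -30.4000.

-30.40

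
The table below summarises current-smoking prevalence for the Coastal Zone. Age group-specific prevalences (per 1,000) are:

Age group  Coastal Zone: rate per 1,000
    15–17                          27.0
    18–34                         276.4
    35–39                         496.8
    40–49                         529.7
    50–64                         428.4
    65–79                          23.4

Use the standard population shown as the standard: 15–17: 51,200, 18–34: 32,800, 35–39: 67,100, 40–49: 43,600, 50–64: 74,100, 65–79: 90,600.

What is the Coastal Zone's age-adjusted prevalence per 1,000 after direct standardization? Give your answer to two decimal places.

280.31

Standard total = 359,400; weights = 0.1425, 0.0913, 0.1867, 0.1213, 0.2062, 0.2521.
Standardized rate: 0.1425×27.0 + 0.0913×276.4 + 0.1867×496.8 + 0.1213×529.7 + 0.2062×428.4 + 0.2521×23.4 = 280.3088 per 1,000.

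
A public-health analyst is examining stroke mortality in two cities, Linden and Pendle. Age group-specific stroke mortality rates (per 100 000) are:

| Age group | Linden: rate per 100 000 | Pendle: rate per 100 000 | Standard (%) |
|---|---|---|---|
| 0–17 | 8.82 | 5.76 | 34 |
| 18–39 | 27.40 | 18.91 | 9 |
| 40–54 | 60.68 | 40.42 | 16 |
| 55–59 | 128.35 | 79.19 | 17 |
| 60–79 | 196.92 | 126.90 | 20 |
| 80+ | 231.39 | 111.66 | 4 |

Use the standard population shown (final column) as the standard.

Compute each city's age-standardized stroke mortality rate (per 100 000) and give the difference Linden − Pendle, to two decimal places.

Standard weights: 0.34, 0.09, 0.16, 0.17, 0.20, 0.04.
Linden: 0.3400×8.82 + 0.0900×27.40 + 0.1600×60.68 + 0.1700×128.35 + 0.2000×196.92 + 0.0400×231.39 = 85.6327 per 100 000.
Pendle: 0.3400×5.76 + 0.0900×18.91 + 0.1600×40.42 + 0.1700×79.19 + 0.2000×126.90 + 0.0400×111.66 = 53.4362 per 100 000.
Difference = 85.6327 − 53.4362 = 32.1965.

32.20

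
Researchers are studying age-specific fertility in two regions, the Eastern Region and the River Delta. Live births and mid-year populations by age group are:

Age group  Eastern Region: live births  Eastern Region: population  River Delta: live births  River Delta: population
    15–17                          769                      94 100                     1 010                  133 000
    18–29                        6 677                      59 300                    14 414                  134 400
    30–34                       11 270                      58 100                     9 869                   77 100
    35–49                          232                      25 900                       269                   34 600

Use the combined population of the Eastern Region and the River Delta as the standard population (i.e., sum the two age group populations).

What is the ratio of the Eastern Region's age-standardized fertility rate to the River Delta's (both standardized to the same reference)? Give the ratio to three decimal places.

Age-specific rates per 1 000 for the Eastern Region: 8.172, 112.597, 193.976, 8.958.
For the River Delta: 7.594, 107.247, 128.003, 7.775.
Combined standard total = 616 500; weights = 0.3684, 0.3142, 0.2193, 0.0981.
The Eastern Region: 0.3684×8.172 + 0.3142×112.597 + 0.2193×193.976 + 0.0981×8.958 = 81.8060 per 1 000.
The River Delta: 0.3684×7.594 + 0.3142×107.247 + 0.2193×128.003 + 0.0981×7.775 = 65.3279 per 1 000.
Ratio = 81.8060 ÷ 65.3279 = 1.25224.

1.252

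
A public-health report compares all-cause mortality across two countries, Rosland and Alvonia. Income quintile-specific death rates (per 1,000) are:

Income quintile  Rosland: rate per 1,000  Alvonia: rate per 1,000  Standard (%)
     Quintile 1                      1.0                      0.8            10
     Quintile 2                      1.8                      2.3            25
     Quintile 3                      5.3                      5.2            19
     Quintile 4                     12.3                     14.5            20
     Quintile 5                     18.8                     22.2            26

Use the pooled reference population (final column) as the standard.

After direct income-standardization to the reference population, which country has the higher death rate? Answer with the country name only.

Standard weights: 0.10, 0.25, 0.19, 0.20, 0.26.
Rosland: 0.1000×1.0 + 0.2500×1.8 + 0.1900×5.3 + 0.2000×12.3 + 0.2600×18.8 = 8.9050 per 1,000.
Alvonia: 0.1000×0.8 + 0.2500×2.3 + 0.1900×5.2 + 0.2000×14.5 + 0.2600×22.2 = 10.3150 per 1,000.

Alvonia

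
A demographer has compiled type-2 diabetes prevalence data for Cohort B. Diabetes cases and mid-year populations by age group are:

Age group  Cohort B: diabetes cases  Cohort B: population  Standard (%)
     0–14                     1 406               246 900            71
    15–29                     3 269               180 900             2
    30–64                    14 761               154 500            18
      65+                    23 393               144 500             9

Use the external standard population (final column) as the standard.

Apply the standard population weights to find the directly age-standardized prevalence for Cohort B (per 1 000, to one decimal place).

36.2

Age-specific rates per 1 000 for Cohort B: 5.695, 18.071, 95.540, 161.889.
Standard weights: 0.71, 0.02, 0.18, 0.09.
Standardized rate: 0.7100×5.695 + 0.0200×18.071 + 0.1800×95.540 + 0.0900×161.889 = 36.1719 per 1 000.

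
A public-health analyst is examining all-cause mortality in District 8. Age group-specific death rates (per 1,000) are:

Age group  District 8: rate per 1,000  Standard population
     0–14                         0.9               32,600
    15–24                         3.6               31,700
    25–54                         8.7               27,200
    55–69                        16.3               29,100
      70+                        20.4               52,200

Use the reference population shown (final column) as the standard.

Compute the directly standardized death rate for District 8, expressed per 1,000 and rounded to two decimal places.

Standard total = 172,800; weights = 0.1887, 0.1834, 0.1574, 0.1684, 0.3021.
Standardized rate: 0.1887×0.9 + 0.1834×3.6 + 0.1574×8.7 + 0.1684×16.3 + 0.3021×20.4 = 11.1071 per 1,000.

11.11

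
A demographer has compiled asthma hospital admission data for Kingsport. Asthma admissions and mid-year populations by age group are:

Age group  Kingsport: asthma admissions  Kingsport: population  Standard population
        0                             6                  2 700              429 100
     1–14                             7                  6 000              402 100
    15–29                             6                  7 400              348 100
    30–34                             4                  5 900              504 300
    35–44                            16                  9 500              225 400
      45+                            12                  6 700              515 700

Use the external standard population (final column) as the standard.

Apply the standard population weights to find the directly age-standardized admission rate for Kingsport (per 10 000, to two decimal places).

13.82

Age-specific rates per 10 000 for Kingsport: 22.22, 11.67, 8.11, 6.78, 16.84, 17.91.
Standard total = 2 424 700; weights = 0.1770, 0.1658, 0.1436, 0.2080, 0.0930, 0.2127.
Standardized rate: 0.1770×22.22 + 0.1658×11.67 + 0.1436×8.11 + 0.2080×6.78 + 0.0930×16.84 + 0.2127×17.91 = 13.8165 per 10 000.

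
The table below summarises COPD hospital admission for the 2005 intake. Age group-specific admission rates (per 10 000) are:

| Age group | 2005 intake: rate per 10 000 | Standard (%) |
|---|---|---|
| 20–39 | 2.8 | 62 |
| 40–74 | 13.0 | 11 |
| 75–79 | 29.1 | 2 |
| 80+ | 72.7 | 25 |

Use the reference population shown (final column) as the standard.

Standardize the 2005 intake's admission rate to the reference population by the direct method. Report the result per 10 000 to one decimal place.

21.9

Standard weights: 0.62, 0.11, 0.02, 0.25.
Standardized rate: 0.6200×2.8 + 0.1100×13.0 + 0.0200×29.1 + 0.2500×72.7 = 21.9230 per 10 000.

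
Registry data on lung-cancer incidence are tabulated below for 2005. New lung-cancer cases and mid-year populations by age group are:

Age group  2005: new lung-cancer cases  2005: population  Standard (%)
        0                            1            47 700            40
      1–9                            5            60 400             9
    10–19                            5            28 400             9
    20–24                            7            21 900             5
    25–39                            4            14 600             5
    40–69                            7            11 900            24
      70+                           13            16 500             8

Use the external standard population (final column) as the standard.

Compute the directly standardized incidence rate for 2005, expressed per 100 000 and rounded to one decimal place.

26.6

Age-specific rates per 100 000 for 2005: 2.10, 8.28, 17.61, 31.96, 27.40, 58.82, 78.79.
Standard weights: 0.40, 0.09, 0.09, 0.05, 0.05, 0.24, 0.08.
Standardized rate: 0.4000×2.10 + 0.0900×8.28 + 0.0900×17.61 + 0.0500×31.96 + 0.0500×27.40 + 0.2400×58.82 + 0.0800×78.79 = 26.5568 per 100 000.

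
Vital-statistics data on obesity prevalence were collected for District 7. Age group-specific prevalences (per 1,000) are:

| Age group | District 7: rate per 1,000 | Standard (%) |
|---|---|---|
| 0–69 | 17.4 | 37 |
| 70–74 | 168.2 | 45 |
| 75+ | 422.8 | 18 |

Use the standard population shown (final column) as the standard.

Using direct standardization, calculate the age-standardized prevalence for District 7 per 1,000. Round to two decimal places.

Standard weights: 0.37, 0.45, 0.18.
Standardized rate: 0.3700×17.4 + 0.4500×168.2 + 0.1800×422.8 = 158.2320 per 1,000.

158.23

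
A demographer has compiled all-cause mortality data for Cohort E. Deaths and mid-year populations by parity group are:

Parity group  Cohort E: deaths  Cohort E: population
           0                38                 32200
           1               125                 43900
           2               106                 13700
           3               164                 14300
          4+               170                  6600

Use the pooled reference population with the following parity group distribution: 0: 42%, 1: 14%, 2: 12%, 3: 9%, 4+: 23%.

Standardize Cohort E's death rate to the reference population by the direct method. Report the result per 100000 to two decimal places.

877.92

Parity-specific rates per 100000 for Cohort E: 118.01, 284.74, 773.72, 1146.85, 2575.76.
Standard weights: 0.42, 0.14, 0.12, 0.09, 0.23.
Standardized rate: 0.4200×118.01 + 0.1400×284.74 + 0.1200×773.72 + 0.0900×1146.85 + 0.2300×2575.76 = 877.9163 per 100000.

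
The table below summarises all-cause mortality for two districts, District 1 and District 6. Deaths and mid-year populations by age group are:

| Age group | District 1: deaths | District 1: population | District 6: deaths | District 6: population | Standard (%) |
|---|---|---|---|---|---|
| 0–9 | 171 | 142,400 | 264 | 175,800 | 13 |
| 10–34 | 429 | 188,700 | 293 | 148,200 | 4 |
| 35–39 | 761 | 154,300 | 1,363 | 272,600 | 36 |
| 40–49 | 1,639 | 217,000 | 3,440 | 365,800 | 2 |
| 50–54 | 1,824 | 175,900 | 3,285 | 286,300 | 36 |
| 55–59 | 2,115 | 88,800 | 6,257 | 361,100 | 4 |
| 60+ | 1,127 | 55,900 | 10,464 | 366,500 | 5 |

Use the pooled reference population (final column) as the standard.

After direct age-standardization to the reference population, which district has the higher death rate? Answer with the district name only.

District 6

Age-specific rates per 100,000 for District 1: 120.08, 227.34, 493.20, 755.30, 1036.95, 2381.76, 2016.10.
For District 6: 150.17, 197.71, 500.00, 940.40, 1147.40, 1732.76, 2855.12.
Standard weights: 0.13, 0.04, 0.36, 0.02, 0.36, 0.04, 0.05.
District 1: 0.1300×120.08 + 0.0400×227.34 + 0.3600×493.20 + 0.0200×755.30 + 0.3600×1036.95 + 0.0400×2381.76 + 0.0500×2016.10 = 786.7393 per 100,000.
District 6: 0.1300×150.17 + 0.0400×197.71 + 0.3600×500.00 + 0.0200×940.40 + 0.3600×1147.40 + 0.0400×1732.76 + 0.0500×2855.12 = 851.3680 per 100,000.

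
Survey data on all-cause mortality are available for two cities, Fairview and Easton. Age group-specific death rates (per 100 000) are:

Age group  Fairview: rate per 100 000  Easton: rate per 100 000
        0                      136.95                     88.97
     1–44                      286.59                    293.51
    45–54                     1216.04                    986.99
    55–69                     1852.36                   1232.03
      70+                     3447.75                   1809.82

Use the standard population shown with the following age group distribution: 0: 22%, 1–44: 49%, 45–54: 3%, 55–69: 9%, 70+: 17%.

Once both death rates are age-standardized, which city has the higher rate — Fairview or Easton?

Standard weights: 0.22, 0.49, 0.03, 0.09, 0.17.
Fairview: 0.2200×136.95 + 0.4900×286.59 + 0.0300×1216.04 + 0.0900×1852.36 + 0.1700×3447.75 = 959.8692 per 100 000.
Easton: 0.2200×88.97 + 0.4900×293.51 + 0.0300×986.99 + 0.0900×1232.03 + 0.1700×1809.82 = 611.5551 per 100 000.

Fairview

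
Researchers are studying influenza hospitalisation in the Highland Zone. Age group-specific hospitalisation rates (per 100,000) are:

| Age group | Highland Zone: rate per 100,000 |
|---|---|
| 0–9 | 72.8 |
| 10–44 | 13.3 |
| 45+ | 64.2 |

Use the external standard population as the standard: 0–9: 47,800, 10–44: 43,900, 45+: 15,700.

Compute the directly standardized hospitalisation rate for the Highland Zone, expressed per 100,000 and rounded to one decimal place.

47.2

Standard total = 107,400; weights = 0.4451, 0.4088, 0.1462.
Standardized rate: 0.4451×72.8 + 0.4088×13.3 + 0.1462×64.2 = 47.2221 per 100,000.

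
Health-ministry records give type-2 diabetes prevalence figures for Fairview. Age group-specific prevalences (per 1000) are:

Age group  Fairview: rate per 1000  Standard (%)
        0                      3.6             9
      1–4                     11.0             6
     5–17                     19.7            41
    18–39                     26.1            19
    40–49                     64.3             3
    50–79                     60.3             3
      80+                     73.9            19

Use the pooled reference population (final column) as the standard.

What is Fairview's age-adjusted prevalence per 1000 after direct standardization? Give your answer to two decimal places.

Standard weights: 0.09, 0.06, 0.41, 0.19, 0.03, 0.03, 0.19.
Standardized rate: 0.0900×3.6 + 0.0600×11.0 + 0.4100×19.7 + 0.1900×26.1 + 0.0300×64.3 + 0.0300×60.3 + 0.1900×73.9 = 31.7990 per 1000.

31.80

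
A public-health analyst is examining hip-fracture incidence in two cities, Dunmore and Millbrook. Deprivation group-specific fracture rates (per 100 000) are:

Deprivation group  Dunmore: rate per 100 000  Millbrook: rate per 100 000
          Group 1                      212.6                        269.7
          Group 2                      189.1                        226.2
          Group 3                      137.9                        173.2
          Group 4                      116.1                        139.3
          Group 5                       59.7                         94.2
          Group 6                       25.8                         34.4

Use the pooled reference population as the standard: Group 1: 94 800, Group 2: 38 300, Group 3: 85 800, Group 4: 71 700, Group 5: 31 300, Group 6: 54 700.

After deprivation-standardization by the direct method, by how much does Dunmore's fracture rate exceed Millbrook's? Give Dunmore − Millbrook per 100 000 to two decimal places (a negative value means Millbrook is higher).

Standard total = 376 600; weights = 0.2517, 0.1017, 0.2278, 0.1904, 0.0831, 0.1452.
Dunmore: 0.2517×212.6 + 0.1017×189.1 + 0.2278×137.9 + 0.1904×116.1 + 0.0831×59.7 + 0.1452×25.8 = 134.9789 per 100 000.
Millbrook: 0.2517×269.7 + 0.1017×226.2 + 0.2278×173.2 + 0.1904×139.3 + 0.0831×94.2 + 0.1452×34.4 = 169.7014 per 100 000.
Difference = 134.9789 − 169.7014 = -34.7224.

-34.72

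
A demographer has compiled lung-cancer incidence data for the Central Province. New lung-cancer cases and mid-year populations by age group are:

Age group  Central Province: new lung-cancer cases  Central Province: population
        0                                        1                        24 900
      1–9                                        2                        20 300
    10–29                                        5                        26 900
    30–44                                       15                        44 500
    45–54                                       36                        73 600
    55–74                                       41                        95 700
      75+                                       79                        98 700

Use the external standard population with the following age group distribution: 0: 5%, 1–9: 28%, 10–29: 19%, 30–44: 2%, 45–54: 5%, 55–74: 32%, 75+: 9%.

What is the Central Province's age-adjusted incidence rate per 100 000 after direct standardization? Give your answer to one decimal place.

30.5

Age-specific rates per 100 000 for the Central Province: 4.02, 9.85, 18.59, 33.71, 48.91, 42.84, 80.04.
Standard weights: 0.05, 0.28, 0.19, 0.02, 0.05, 0.32, 0.09.
Standardized rate: 0.0500×4.02 + 0.2800×9.85 + 0.1900×18.59 + 0.0200×33.71 + 0.0500×48.91 + 0.3200×42.84 + 0.0900×80.04 = 30.5240 per 100 000.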